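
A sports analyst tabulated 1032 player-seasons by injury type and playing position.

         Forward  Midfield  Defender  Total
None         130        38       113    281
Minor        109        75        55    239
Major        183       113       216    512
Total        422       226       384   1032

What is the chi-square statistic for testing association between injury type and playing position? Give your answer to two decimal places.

42.46

Grand total N = 1032.
Expected counts (row total × column total / N):
  None, Forward: 281×422/1032 = 114.905
  None, Midfield: 281×226/1032 = 61.537
  None, Defender: 281×384/1032 = 104.558
  Minor, Forward: 239×422/1032 = 97.731
  Minor, Midfield: 239×226/1032 = 52.339
  Minor, Defender: 239×384/1032 = 88.930
  Major, Forward: 512×422/1032 = 209.364
  Major, Midfield: 512×226/1032 = 112.124
  Major, Defender: 512×384/1032 = 190.512
Contributions (O − E)²/E:
  (130 − 114.905)²/114.905 = 1.9830
  (38 − 61.537)²/61.537 = 9.0026
  (113 − 104.558)²/104.558 = 0.6816
  (109 − 97.731)²/97.731 = 1.2994
  (75 − 52.339)²/52.339 = 9.8114
  (55 − 88.930)²/88.930 = 12.9455
  (183 − 209.364)²/209.364 = 3.3199
  (113 − 112.124)²/112.124 = 0.0068
  (216 − 190.512)²/190.512 = 3.4100
χ² = 1.9830 + 9.0026 + 0.6816 + 1.2994 + 9.8114 + 12.9455 + 3.3199 + 0.0068 + 3.4100 = 42.46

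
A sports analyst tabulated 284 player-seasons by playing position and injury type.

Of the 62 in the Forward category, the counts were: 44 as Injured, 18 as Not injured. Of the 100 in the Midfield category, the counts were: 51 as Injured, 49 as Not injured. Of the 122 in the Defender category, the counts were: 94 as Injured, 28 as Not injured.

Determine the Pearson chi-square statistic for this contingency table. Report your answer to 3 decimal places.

17.447

Row totals: 62, 100, 122. Column totals: 189, 95. Grand total N = 284.
Expected counts (row total × column total / N):
  Forward, Injured: 62×189/284 = 41.2606
  Forward, Not injured: 62×95/284 = 20.7394
  Midfield, Injured: 100×189/284 = 66.5493
  Midfield, Not injured: 100×95/284 = 33.4507
  Defender, Injured: 122×189/284 = 81.1901
  Defender, Not injured: 122×95/284 = 40.8099
Contributions (O − E)²/E:
  (44 − 41.2606)²/41.2606 = 0.1819
  (18 − 20.7394)²/20.7394 = 0.3618
  (51 − 66.5493)²/66.5493 = 3.6331
  (49 − 33.4507)²/33.4507 = 7.2280
  (94 − 81.1901)²/81.1901 = 2.0211
  (28 − 40.8099)²/40.8099 = 4.0209
χ² = 0.1819 + 0.3618 + 3.6331 + 7.2280 + 2.0211 + 4.0209 = 17.447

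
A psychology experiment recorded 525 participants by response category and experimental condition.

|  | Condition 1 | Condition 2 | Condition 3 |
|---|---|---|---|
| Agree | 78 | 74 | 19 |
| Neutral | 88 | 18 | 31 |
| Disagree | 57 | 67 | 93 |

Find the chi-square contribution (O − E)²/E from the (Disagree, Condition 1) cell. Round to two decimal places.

Row total (Disagree) = 217; column total (Condition 1) = 223; N = 525.
Expected count E = 217 × 223 / 525 = 92.1733.
Contribution = (O − E)²/E = (57 − 92.1733)² / 92.1733 = 13.42.

13.42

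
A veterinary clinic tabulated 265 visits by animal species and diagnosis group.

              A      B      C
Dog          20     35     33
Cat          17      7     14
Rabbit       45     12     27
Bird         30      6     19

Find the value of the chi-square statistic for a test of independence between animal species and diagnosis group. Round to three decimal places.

Row totals: 88, 38, 84, 55. Column totals: 112, 60, 93. Grand total N = 265.
Expected counts (row total × column total / N):
  Dog, A: 88×112/265 = 37.1925
  Dog, B: 88×60/265 = 19.9245
  Dog, C: 88×93/265 = 30.8830
  Cat, A: 38×112/265 = 16.0604
  Cat, B: 38×60/265 = 8.6038
  Cat, C: 38×93/265 = 13.3358
  Rabbit, A: 84×112/265 = 35.5019
  Rabbit, B: 84×60/265 = 19.0189
  Rabbit, C: 84×93/265 = 29.4792
  Bird, A: 55×112/265 = 23.2453
  Bird, B: 55×60/265 = 12.4528
  Bird, C: 55×93/265 = 19.3019
Contributions (O − E)²/E:
  (20 − 37.1925)²/37.1925 = 7.9474
  (35 − 19.9245)²/19.9245 = 11.4066
  (33 − 30.8830)²/30.8830 = 0.1451
  (17 − 16.0604)²/16.0604 = 0.0550
  (7 − 8.6038)²/8.6038 = 0.2990
  (14 − 13.3358)²/13.3358 = 0.0331
  (45 − 35.5019)²/35.5019 = 2.5411
  (12 − 19.0189)²/19.0189 = 2.5903
  (27 − 29.4792)²/29.4792 = 0.2085
  (30 − 23.2453)²/23.2453 = 1.9628
  (6 − 12.4528)²/12.4528 = 3.3437
  (19 − 19.3019)²/19.3019 = 0.0047
χ² = 7.9474 + 11.4066 + 0.1451 + 0.0550 + 0.2990 + 0.0331 + 2.5411 + 2.5903 + 0.2085 + 1.9628 + 3.3437 + 0.0047 = 30.537

30.537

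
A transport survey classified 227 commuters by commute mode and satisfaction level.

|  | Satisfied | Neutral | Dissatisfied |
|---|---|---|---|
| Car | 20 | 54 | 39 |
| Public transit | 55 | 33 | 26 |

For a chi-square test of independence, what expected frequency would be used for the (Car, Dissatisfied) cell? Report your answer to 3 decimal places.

32.357

Row total (Car) = 113; column total (Dissatisfied) = 65; grand total N = 227.
Expected count = (row total × column total) / N = 113 × 65 / 227 = 32.357.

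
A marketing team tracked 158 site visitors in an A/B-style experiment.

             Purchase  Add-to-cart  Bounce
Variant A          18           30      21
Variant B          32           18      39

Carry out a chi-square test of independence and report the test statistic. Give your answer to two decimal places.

Row totals: 69, 89. Column totals: 50, 48, 60. Grand total N = 158.
Expected counts (row total × column total / N):
  Variant A, Purchase: 69×50/158 = 21.835
  Variant A, Add-to-cart: 69×48/158 = 20.962
  Variant A, Bounce: 69×60/158 = 26.203
  Variant B, Purchase: 89×50/158 = 28.165
  Variant B, Add-to-cart: 89×48/158 = 27.038
  Variant B, Bounce: 89×60/158 = 33.797
Contributions (O − E)²/E:
  (18 − 21.835)²/21.835 = 0.6736
  (30 − 20.962)²/20.962 = 3.8968
  (21 − 26.203)²/26.203 = 1.0331
  (32 − 28.165)²/28.165 = 0.5222
  (18 − 27.038)²/27.038 = 3.0211
  (39 − 33.797)²/33.797 = 0.8010
χ² = 0.6736 + 3.8968 + 1.0331 + 0.5222 + 3.0211 + 0.8010 = 9.95

9.95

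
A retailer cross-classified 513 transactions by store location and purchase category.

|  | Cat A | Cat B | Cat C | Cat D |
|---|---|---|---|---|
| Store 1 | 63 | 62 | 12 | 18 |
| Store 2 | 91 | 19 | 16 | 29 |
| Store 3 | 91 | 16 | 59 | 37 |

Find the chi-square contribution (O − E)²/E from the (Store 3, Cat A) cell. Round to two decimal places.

0.37

Row total (Store 3) = 203; column total (Cat A) = 245; N = 513.
Expected count E = 203 × 245 / 513 = 96.949.
Contribution = (O − E)²/E = (91 − 96.949)² / 96.949 = 0.37.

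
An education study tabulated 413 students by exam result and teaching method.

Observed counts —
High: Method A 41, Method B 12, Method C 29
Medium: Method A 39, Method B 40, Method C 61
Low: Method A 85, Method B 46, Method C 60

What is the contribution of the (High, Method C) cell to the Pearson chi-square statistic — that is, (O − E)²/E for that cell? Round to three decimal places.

0.021

Row total (High) = 82; column total (Method C) = 150; N = 413.
Expected count E = 82 × 150 / 413 = 29.7821.
Contribution = (O − E)²/E = (29 − 29.7821)² / 29.7821 = 0.021.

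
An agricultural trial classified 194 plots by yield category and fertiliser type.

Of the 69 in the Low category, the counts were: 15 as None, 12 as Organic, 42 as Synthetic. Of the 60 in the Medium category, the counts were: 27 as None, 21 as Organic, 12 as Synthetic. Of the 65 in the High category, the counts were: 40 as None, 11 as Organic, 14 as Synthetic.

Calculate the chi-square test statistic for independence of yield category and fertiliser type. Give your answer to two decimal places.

38.90

Row totals: 69, 60, 65. Column totals: 82, 44, 68. Grand total N = 194.
Expected counts (row total × column total / N):
  Low, None: 69×82/194 = 29.165
  Low, Organic: 69×44/194 = 15.649
  Low, Synthetic: 69×68/194 = 24.186
  Medium, None: 60×82/194 = 25.361
  Medium, Organic: 60×44/194 = 13.608
  Medium, Synthetic: 60×68/194 = 21.031
  High, None: 65×82/194 = 27.474
  High, Organic: 65×44/194 = 14.742
  High, Synthetic: 65×68/194 = 22.784
Contributions (O − E)²/E:
  (15 − 29.165)²/29.165 = 6.8797
  (12 − 15.649)²/15.649 = 0.8509
  (42 − 24.186)²/24.186 = 13.1208
  (27 − 25.361)²/25.361 = 0.1059
  (21 − 13.608)²/13.608 = 4.0154
  (12 − 21.031)²/21.031 = 3.8780
  (40 − 27.474)²/27.474 = 5.7109
  (11 − 14.742)²/14.742 = 0.9498
  (14 − 22.784)²/22.784 = 3.3865
χ² = 6.8797 + 0.8509 + 13.1208 + 0.1059 + 4.0154 + 3.8780 + 5.7109 + 0.9498 + 3.3865 = 38.90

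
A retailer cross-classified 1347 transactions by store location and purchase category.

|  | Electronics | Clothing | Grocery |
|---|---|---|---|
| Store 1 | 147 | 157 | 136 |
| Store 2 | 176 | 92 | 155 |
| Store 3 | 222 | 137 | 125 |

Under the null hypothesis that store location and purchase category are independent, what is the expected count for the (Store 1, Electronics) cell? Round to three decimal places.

Row total (Store 1) = 440; column total (Electronics) = 545; grand total N = 1347.
Expected count = (row total × column total) / N = 440 × 545 / 1347 = 178.025.

178.025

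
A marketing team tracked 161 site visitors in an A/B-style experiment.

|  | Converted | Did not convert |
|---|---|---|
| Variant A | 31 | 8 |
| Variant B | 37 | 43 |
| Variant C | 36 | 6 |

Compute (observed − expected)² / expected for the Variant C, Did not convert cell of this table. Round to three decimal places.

5.291

Row total (Variant C) = 42; column total (Did not convert) = 57; N = 161.
Expected count E = 42 × 57 / 161 = 14.8696.
Contribution = (O − E)²/E = (6 − 14.8696)² / 14.8696 = 5.291.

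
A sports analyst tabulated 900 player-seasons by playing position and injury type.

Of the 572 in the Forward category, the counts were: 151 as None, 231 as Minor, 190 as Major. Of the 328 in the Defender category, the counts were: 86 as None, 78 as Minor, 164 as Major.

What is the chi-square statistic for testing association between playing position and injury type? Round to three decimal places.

Row totals: 572, 328. Column totals: 237, 309, 354. Grand total N = 900.
Expected counts (row total × column total / N):
  Forward, None: 572×237/900 = 150.6267
  Forward, Minor: 572×309/900 = 196.3867
  Forward, Major: 572×354/900 = 224.9867
  Defender, None: 328×237/900 = 86.3733
  Defender, Minor: 328×309/900 = 112.6133
  Defender, Major: 328×354/900 = 129.0133
Contributions (O − E)²/E:
  (151 − 150.6267)²/150.6267 = 0.0009
  (231 − 196.3867)²/196.3867 = 6.1006
  (190 − 224.9867)²/224.9867 = 5.4406
  (86 − 86.3733)²/86.3733 = 0.0016
  (78 − 112.6133)²/112.6133 = 10.6389
  (164 − 129.0133)²/129.0133 = 9.4879
χ² = 0.0009 + 6.1006 + 5.4406 + 0.0016 + 10.6389 + 9.4879 = 31.671

31.671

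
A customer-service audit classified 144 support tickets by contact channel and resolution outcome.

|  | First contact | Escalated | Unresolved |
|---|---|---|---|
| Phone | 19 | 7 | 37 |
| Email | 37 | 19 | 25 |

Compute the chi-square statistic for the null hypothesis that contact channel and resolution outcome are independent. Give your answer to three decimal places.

Row totals: 63, 81. Column totals: 56, 26, 62. Grand total N = 144.
Expected counts (row total × column total / N):
  Phone, First contact: 63×56/144 = 24.5000
  Phone, Escalated: 63×26/144 = 11.3750
  Phone, Unresolved: 63×62/144 = 27.1250
  Email, First contact: 81×56/144 = 31.5000
  Email, Escalated: 81×26/144 = 14.6250
  Email, Unresolved: 81×62/144 = 34.8750
Contributions (O − E)²/E:
  (19 − 24.5000)²/24.5000 = 1.2347
  (7 − 11.3750)²/11.3750 = 1.6827
  (37 − 27.1250)²/27.1250 = 3.5950
  (37 − 31.5000)²/31.5000 = 0.9603
  (19 − 14.6250)²/14.6250 = 1.3088
  (25 − 34.8750)²/34.8750 = 2.7961
χ² = 1.2347 + 1.6827 + 3.5950 + 0.9603 + 1.3088 + 2.7961 = 11.578

11.578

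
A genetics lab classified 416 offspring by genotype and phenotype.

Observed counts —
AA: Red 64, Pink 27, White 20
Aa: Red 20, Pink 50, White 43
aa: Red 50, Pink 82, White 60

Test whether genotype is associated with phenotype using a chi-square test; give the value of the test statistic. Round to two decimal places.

47.61

Row totals: 111, 113, 192. Column totals: 134, 159, 123. Grand total N = 416.
Expected counts (row total × column total / N):
  AA, Red: 111×134/416 = 35.755
  AA, Pink: 111×159/416 = 42.425
  AA, White: 111×123/416 = 32.820
  Aa, Red: 113×134/416 = 36.399
  Aa, Pink: 113×159/416 = 43.190
  Aa, White: 113×123/416 = 33.411
  aa, Red: 192×134/416 = 61.846
  aa, Pink: 192×159/416 = 73.385
  aa, White: 192×123/416 = 56.769
Contributions (O − E)²/E:
  (64 − 35.755)²/35.755 = 22.3124
  (27 − 42.425)²/42.425 = 5.6083
  (20 − 32.820)²/32.820 = 5.0077
  (20 − 36.399)²/36.399 = 7.3883
  (50 − 43.190)²/43.190 = 1.0738
  (43 − 33.411)²/33.411 = 2.7521
  (50 − 61.846)²/61.846 = 2.2690
  (82 − 73.385)²/73.385 = 1.0114
  (60 − 56.769)²/56.769 = 0.1839
χ² = 22.3124 + 5.6083 + 5.0077 + 7.3883 + 1.0738 + 2.7521 + 2.2690 + 1.0114 + 0.1839 = 47.61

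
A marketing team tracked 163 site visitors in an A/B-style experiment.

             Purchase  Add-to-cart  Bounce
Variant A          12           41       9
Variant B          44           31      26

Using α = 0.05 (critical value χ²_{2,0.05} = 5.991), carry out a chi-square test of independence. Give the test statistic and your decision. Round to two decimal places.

19.73; reject H₀

Row totals: 62, 101. Column totals: 56, 72, 35. Grand total N = 163.
Expected counts (row total × column total / N):
  Variant A, Purchase: 62×56/163 = 21.301
  Variant A, Add-to-cart: 62×72/163 = 27.387
  Variant A, Bounce: 62×35/163 = 13.313
  Variant B, Purchase: 101×56/163 = 34.699
  Variant B, Add-to-cart: 101×72/163 = 44.613
  Variant B, Bounce: 101×35/163 = 21.687
Contributions (O − E)²/E:
  (12 − 21.301)²/21.301 = 4.0612
  (41 − 27.387)²/27.387 = 6.7665
  (9 − 13.313)²/13.313 = 1.3973
  (44 − 34.699)²/34.699 = 2.4931
  (31 − 44.613)²/44.613 = 4.1538
  (26 − 21.687)²/21.687 = 0.8577
χ² = 4.0612 + 6.7665 + 1.3973 + 2.4931 + 4.1538 + 0.8577 = 19.73
df = (2−1)(3−1) = 2. Since 19.73 > 5.991, reject the null hypothesis of independence at α = 0.05.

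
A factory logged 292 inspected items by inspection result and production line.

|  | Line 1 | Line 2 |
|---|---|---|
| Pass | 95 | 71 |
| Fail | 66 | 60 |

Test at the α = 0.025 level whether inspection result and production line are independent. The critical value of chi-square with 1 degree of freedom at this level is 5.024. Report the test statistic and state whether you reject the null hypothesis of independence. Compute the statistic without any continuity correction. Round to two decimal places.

0.68; fail to reject H₀

Row totals: 166, 126. Column totals: 161, 131. Grand total N = 292.
Expected counts (row total × column total / N):
  Pass, Line 1: 166×161/292 = 91.527
  Pass, Line 2: 166×131/292 = 74.473
  Fail, Line 1: 126×161/292 = 69.473
  Fail, Line 2: 126×131/292 = 56.527
Contributions (O − E)²/E:
  (95 − 91.527)²/91.527 = 0.1318
  (71 − 74.473)²/74.473 = 0.1620
  (66 − 69.473)²/69.473 = 0.1736
  (60 − 56.527)²/56.527 = 0.2134
χ² = 0.1318 + 0.1620 + 0.1736 + 0.2134 = 0.68
df = (2−1)(2−1) = 1. Since 0.68 < 5.024, fail to reject the null hypothesis of independence at α = 0.025.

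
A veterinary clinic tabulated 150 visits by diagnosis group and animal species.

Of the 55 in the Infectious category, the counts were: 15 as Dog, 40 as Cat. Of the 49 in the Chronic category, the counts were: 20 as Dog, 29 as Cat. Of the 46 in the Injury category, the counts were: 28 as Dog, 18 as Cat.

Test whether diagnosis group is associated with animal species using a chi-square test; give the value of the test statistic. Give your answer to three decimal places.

11.649

Row totals: 55, 49, 46. Column totals: 63, 87. Grand total N = 150.
Expected counts (row total × column total / N):
  Infectious, Dog: 55×63/150 = 23.1000
  Infectious, Cat: 55×87/150 = 31.9000
  Chronic, Dog: 49×63/150 = 20.5800
  Chronic, Cat: 49×87/150 = 28.4200
  Injury, Dog: 46×63/150 = 19.3200
  Injury, Cat: 46×87/150 = 26.6800
Contributions (O − E)²/E:
  (15 − 23.1000)²/23.1000 = 2.8403
  (40 − 31.9000)²/31.9000 = 2.0567
  (20 − 20.5800)²/20.5800 = 0.0163
  (29 − 28.4200)²/28.4200 = 0.0118
  (28 − 19.3200)²/19.3200 = 3.8997
  (18 − 26.6800)²/26.6800 = 2.8239
χ² = 2.8403 + 2.0567 + 0.0163 + 0.0118 + 3.8997 + 2.8239 = 11.649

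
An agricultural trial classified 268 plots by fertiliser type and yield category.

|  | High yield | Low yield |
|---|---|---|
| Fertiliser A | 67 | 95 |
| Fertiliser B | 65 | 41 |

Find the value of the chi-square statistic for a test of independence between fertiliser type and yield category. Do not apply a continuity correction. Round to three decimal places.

10.216

Row totals: 162, 106. Column totals: 132, 136. Grand total N = 268.
Expected counts (row total × column total / N):
  Fertiliser A, High yield: 162×132/268 = 79.7910
  Fertiliser A, Low yield: 162×136/268 = 82.2090
  Fertiliser B, High yield: 106×132/268 = 52.2090
  Fertiliser B, Low yield: 106×136/268 = 53.7910
Contributions (O − E)²/E:
  (67 − 79.7910)²/79.7910 = 2.0505
  (95 − 82.2090)²/82.2090 = 1.9902
  (65 − 52.2090)²/52.2090 = 3.1337
  (41 − 53.7910)²/53.7910 = 3.0416
χ² = 2.0505 + 1.9902 + 3.1337 + 3.0416 = 10.216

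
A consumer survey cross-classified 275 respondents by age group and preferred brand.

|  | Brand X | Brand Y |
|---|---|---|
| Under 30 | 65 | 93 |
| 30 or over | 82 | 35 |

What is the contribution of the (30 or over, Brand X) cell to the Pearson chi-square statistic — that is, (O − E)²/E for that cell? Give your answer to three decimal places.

6.054

Row total (30 or over) = 117; column total (Brand X) = 147; N = 275.
Expected count E = 117 × 147 / 275 = 62.5418.
Contribution = (O − E)²/E = (82 − 62.5418)² / 62.5418 = 6.054.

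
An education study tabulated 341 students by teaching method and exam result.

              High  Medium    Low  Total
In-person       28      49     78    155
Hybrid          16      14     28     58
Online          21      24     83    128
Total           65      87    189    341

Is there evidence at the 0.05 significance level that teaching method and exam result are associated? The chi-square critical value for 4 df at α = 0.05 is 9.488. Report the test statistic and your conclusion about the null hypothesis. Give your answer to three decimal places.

Grand total N = 341.
Expected counts (row total × column total / N):
  In-person, High: 155×65/341 = 29.5455
  In-person, Medium: 155×87/341 = 39.5455
  In-person, Low: 155×189/341 = 85.9091
  Hybrid, High: 58×65/341 = 11.0557
  Hybrid, Medium: 58×87/341 = 14.7977
  Hybrid, Low: 58×189/341 = 32.1466
  Online, High: 128×65/341 = 24.3988
  Online, Medium: 128×87/341 = 32.6569
  Online, Low: 128×189/341 = 70.9443
Contributions (O − E)²/E:
  (28 − 29.5455)²/29.5455 = 0.0808
  (49 − 39.5455)²/39.5455 = 2.2604
  (78 − 85.9091)²/85.9091 = 0.7281
  (16 − 11.0557)²/11.0557 = 2.2112
  (14 − 14.7977)²/14.7977 = 0.0430
  (28 − 32.1466)²/32.1466 = 0.5349
  (21 − 24.3988)²/24.3988 = 0.4735
  (24 − 32.6569)²/32.6569 = 2.2948
  (83 − 70.9443)²/70.9443 = 2.0486
χ² = 0.0808 + 2.2604 + 0.7281 + 2.2112 + 0.0430 + 0.5349 + 0.4735 + 2.2948 + 2.0486 = 10.675
df = (3−1)(3−1) = 4. Since 10.675 > 9.488, reject the null hypothesis of independence at α = 0.05.

10.675; reject H₀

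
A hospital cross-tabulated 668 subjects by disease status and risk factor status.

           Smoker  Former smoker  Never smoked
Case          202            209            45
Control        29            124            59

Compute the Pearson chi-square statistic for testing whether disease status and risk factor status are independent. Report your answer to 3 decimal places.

73.875

Row totals: 456, 212. Column totals: 231, 333, 104. Grand total N = 668.
Expected counts (row total × column total / N):
  Case, Smoker: 456×231/668 = 157.6886
  Case, Former smoker: 456×333/668 = 227.3174
  Case, Never smoked: 456×104/668 = 70.9940
  Control, Smoker: 212×231/668 = 73.3114
  Control, Former smoker: 212×333/668 = 105.6826
  Control, Never smoked: 212×104/668 = 33.0060
Contributions (O − E)²/E:
  (202 − 157.6886)²/157.6886 = 12.4518
  (209 − 227.3174)²/227.3174 = 1.4760
  (45 − 70.9940)²/70.9940 = 9.5175
  (29 − 73.3114)²/73.3114 = 26.7830
  (124 − 105.6826)²/105.6826 = 3.1749
  (59 − 33.0060)²/33.0060 = 20.4717
χ² = 12.4518 + 1.4760 + 9.5175 + 26.7830 + 3.1749 + 20.4717 = 73.875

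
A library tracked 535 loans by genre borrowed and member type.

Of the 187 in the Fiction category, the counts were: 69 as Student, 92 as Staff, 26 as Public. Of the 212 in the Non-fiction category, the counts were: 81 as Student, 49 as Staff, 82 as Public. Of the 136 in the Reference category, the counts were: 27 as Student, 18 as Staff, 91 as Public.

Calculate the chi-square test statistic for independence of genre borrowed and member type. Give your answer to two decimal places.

108.81

Row totals: 187, 212, 136. Column totals: 177, 159, 199. Grand total N = 535.
Expected counts (row total × column total / N):
  Fiction, Student: 187×177/535 = 61.8673
  Fiction, Staff: 187×159/535 = 55.5757
  Fiction, Public: 187×199/535 = 69.5570
  Non-fiction, Student: 212×177/535 = 70.1383
  Non-fiction, Staff: 212×159/535 = 63.0056
  Non-fiction, Public: 212×199/535 = 78.8561
  Reference, Student: 136×177/535 = 44.9944
  Reference, Staff: 136×159/535 = 40.4187
  Reference, Public: 136×199/535 = 50.5869
Contributions (O − E)²/E:
  (69 − 61.8673)²/61.8673 = 0.8223
  (92 − 55.5757)²/55.5757 = 23.8725
  (26 − 69.5570)²/69.5570 = 27.2756
  (81 − 70.1383)²/70.1383 = 1.6821
  (49 − 63.0056)²/63.0056 = 3.1133
  (82 − 78.8561)²/78.8561 = 0.1253
  (27 − 44.9944)²/44.9944 = 7.1964
  (18 − 40.4187)²/40.4187 = 12.4348
  (91 − 50.5869)²/50.5869 = 32.2854
χ² = 0.8223 + 23.8725 + 27.2756 + 1.6821 + 3.1133 + 0.1253 + 7.1964 + 12.4348 + 32.2854 = 108.81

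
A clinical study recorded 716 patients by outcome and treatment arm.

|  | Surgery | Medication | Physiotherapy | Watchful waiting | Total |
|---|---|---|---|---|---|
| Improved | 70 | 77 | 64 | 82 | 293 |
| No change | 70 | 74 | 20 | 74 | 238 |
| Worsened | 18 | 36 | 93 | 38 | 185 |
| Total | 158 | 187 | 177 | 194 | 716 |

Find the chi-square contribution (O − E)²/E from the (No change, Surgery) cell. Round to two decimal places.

Row total (No change) = 238; column total (Surgery) = 158; N = 716.
Expected count E = 238 × 158 / 716 = 52.520.
Contribution = (O − E)²/E = (70 − 52.520)² / 52.520 = 5.82.

5.82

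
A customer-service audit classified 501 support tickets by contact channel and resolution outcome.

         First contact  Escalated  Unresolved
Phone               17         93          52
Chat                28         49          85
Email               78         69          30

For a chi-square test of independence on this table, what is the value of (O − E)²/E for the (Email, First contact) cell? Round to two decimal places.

Row total (Email) = 177; column total (First contact) = 123; N = 501.
Expected count E = 177 × 123 / 501 = 43.4551.
Contribution = (O − E)²/E = (78 − 43.4551)² / 43.4551 = 27.46.

27.46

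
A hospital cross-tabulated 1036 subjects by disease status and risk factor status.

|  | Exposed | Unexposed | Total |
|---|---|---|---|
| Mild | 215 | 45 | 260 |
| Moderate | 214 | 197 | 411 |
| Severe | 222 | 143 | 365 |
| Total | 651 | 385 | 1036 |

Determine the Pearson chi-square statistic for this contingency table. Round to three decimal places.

64.939

Grand total N = 1036.
Expected counts (row total × column total / N):
  Mild, Exposed: 260×651/1036 = 163.3784
  Mild, Unexposed: 260×385/1036 = 96.6216
  Moderate, Exposed: 411×651/1036 = 258.2635
  Moderate, Unexposed: 411×385/1036 = 152.7365
  Severe, Exposed: 365×651/1036 = 229.3581
  Severe, Unexposed: 365×385/1036 = 135.6419
Contributions (O − E)²/E:
  (215 − 163.3784)²/163.3784 = 16.3105
  (45 − 96.6216)²/96.6216 = 27.5796
  (214 − 258.2635)²/258.2635 = 7.5863
  (197 − 152.7365)²/152.7365 = 12.8277
  (222 − 229.3581)²/229.3581 = 0.2361
  (143 − 135.6419)²/135.6419 = 0.3992
χ² = 16.3105 + 27.5796 + 7.5863 + 12.8277 + 0.2361 + 0.3992 = 64.939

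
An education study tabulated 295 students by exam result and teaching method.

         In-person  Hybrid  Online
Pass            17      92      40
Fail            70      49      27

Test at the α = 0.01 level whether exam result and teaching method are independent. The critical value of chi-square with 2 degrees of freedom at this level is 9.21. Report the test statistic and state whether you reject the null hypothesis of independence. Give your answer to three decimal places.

47.898; reject H₀

Row totals: 149, 146. Column totals: 87, 141, 67. Grand total N = 295.
Expected counts (row total × column total / N):
  Pass, In-person: 149×87/295 = 43.9424
  Pass, Hybrid: 149×141/295 = 71.2169
  Pass, Online: 149×67/295 = 33.8407
  Fail, In-person: 146×87/295 = 43.0576
  Fail, Hybrid: 146×141/295 = 69.7831
  Fail, Online: 146×67/295 = 33.1593
Contributions (O − E)²/E:
  (17 − 43.9424)²/43.9424 = 16.5192
  (92 − 71.2169)²/71.2169 = 6.0651
  (40 − 33.8407)²/33.8407 = 1.1210
  (70 − 43.0576)²/43.0576 = 16.8586
  (49 − 69.7831)²/69.7831 = 6.1897
  (27 − 33.1593)²/33.1593 = 1.1441
χ² = 16.5192 + 6.0651 + 1.1210 + 16.8586 + 6.1897 + 1.1441 = 47.898
df = (2−1)(3−1) = 2. Since 47.898 > 9.21, reject the null hypothesis of independence at α = 0.01.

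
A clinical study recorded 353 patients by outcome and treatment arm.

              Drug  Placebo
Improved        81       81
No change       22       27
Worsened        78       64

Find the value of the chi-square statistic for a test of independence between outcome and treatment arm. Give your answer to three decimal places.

1.662

Row totals: 162, 49, 142. Column totals: 181, 172. Grand total N = 353.
Expected counts (row total × column total / N):
  Improved, Drug: 162×181/353 = 83.0652
  Improved, Placebo: 162×172/353 = 78.9348
  No change, Drug: 49×181/353 = 25.1246
  No change, Placebo: 49×172/353 = 23.8754
  Worsened, Drug: 142×181/353 = 72.8102
  Worsened, Placebo: 142×172/353 = 69.1898
Contributions (O − E)²/E:
  (81 − 83.0652)²/83.0652 = 0.0513
  (81 − 78.9348)²/78.9348 = 0.0540
  (22 − 25.1246)²/25.1246 = 0.3886
  (27 − 23.8754)²/23.8754 = 0.4089
  (78 − 72.8102)²/72.8102 = 0.3699
  (64 − 69.1898)²/69.1898 = 0.3893
χ² = 0.0513 + 0.0540 + 0.3886 + 0.4089 + 0.3699 + 0.3893 = 1.662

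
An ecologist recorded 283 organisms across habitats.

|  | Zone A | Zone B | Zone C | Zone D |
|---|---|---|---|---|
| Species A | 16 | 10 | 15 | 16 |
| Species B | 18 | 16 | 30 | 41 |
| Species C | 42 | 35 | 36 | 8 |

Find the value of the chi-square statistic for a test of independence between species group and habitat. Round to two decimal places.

Row totals: 57, 105, 121. Column totals: 76, 61, 81, 65. Grand total N = 283.
Expected counts (row total × column total / N):
  Species A, Zone A: 57×76/283 = 15.307
  Species A, Zone B: 57×61/283 = 12.286
  Species A, Zone C: 57×81/283 = 16.314
  Species A, Zone D: 57×65/283 = 13.092
  Species B, Zone A: 105×76/283 = 28.198
  Species B, Zone B: 105×61/283 = 22.633
  Species B, Zone C: 105×81/283 = 30.053
  Species B, Zone D: 105×65/283 = 24.117
  Species C, Zone A: 121×76/283 = 32.495
  Species C, Zone B: 121×61/283 = 26.081
  Species C, Zone C: 121×81/283 = 34.633
  Species C, Zone D: 121×65/283 = 27.792
Contributions (O − E)²/E:
  (16 − 15.307)²/15.307 = 0.0314
  (10 − 12.286)²/12.286 = 0.4253
  (15 − 16.314)²/16.314 = 0.1058
  (16 − 13.092)²/13.092 = 0.6459
  (18 − 28.198)²/28.198 = 3.6882
  (16 − 22.633)²/22.633 = 1.9439
  (30 − 30.053)²/30.053 = 0.0001
  (41 − 24.117)²/24.117 = 11.8189
  (42 − 32.495)²/32.495 = 2.7803
  (35 − 26.081)²/26.081 = 3.0501
  (36 − 34.633)²/34.633 = 0.0540
  (8 − 27.792)²/27.792 = 14.0948
χ² = 0.0314 + 0.4253 + 0.1058 + 0.6459 + 3.6882 + 1.9439 + 0.0001 + 11.8189 + 2.7803 + 3.0501 + 0.0540 + 14.0948 = 38.64

38.64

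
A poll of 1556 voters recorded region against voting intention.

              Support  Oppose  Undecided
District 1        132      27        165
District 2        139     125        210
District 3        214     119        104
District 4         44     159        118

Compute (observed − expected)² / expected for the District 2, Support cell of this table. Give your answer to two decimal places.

Row total (District 2) = 474; column total (Support) = 529; N = 1556.
Expected count E = 474 × 529 / 1556 = 161.148.
Contribution = (O − E)²/E = (139 − 161.148)² / 161.148 = 3.04.

3.04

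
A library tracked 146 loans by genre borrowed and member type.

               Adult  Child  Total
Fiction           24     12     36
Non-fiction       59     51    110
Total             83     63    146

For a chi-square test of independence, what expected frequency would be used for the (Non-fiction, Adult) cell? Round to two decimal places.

62.53

Row total (Non-fiction) = 110; column total (Adult) = 83; grand total N = 146.
Expected count = (row total × column total) / N = 110 × 83 / 146 = 62.53.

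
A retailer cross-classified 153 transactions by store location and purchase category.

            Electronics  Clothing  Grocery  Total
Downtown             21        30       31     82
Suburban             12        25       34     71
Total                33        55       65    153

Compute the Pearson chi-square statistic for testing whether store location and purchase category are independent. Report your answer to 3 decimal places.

Grand total N = 153.
Expected counts (row total × column total / N):
  Downtown, Electronics: 82×33/153 = 17.6863
  Downtown, Clothing: 82×55/153 = 29.4771
  Downtown, Grocery: 82×65/153 = 34.8366
  Suburban, Electronics: 71×33/153 = 15.3137
  Suburban, Clothing: 71×55/153 = 25.5229
  Suburban, Grocery: 71×65/153 = 30.1634
Contributions (O − E)²/E:
  (21 − 17.6863)²/17.6863 = 0.6209
  (30 − 29.4771)²/29.4771 = 0.0093
  (31 − 34.8366)²/34.8366 = 0.4225
  (12 − 15.3137)²/15.3137 = 0.7170
  (25 − 25.5229)²/25.5229 = 0.0107
  (34 − 30.1634)²/30.1634 = 0.4880
χ² = 0.6209 + 0.0093 + 0.4225 + 0.7170 + 0.0107 + 0.4880 = 2.268

2.268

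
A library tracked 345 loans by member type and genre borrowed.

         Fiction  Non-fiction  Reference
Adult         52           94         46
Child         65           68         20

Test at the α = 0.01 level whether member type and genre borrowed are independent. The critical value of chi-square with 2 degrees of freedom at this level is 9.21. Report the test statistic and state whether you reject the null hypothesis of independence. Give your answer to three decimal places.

11.599; reject H₀

Row totals: 192, 153. Column totals: 117, 162, 66. Grand total N = 345.
Expected counts (row total × column total / N):
  Adult, Fiction: 192×117/345 = 65.1130
  Adult, Non-fiction: 192×162/345 = 90.1565
  Adult, Reference: 192×66/345 = 36.7304
  Child, Fiction: 153×117/345 = 51.8870
  Child, Non-fiction: 153×162/345 = 71.8435
  Child, Reference: 153×66/345 = 29.2696
Contributions (O − E)²/E:
  (52 − 65.1130)²/65.1130 = 2.6408
  (94 − 90.1565)²/90.1565 = 0.1639
  (46 − 36.7304)²/36.7304 = 2.3394
  (65 − 51.8870)²/51.8870 = 3.3139
  (68 − 71.8435)²/71.8435 = 0.2056
  (20 − 29.2696)²/29.2696 = 2.9357
χ² = 2.6408 + 0.1639 + 2.3394 + 3.3139 + 0.2056 + 2.9357 = 11.599
df = (2−1)(3−1) = 2. Since 11.599 > 9.21, reject the null hypothesis of independence at α = 0.01.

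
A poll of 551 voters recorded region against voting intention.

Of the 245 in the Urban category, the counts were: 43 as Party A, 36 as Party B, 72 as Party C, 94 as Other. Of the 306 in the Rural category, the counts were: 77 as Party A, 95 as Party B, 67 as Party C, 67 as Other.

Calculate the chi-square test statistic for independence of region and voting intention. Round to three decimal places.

34.584

Row totals: 245, 306. Column totals: 120, 131, 139, 161. Grand total N = 551.
Expected counts (row total × column total / N):
  Urban, Party A: 245×120/551 = 53.35753
  Urban, Party B: 245×131/551 = 58.24864
  Urban, Party C: 245×139/551 = 61.80581
  Urban, Other: 245×161/551 = 71.58802
  Rural, Party A: 306×120/551 = 66.64247
  Rural, Party B: 306×131/551 = 72.75136
  Rural, Party C: 306×139/551 = 77.19419
  Rural, Other: 306×161/551 = 89.41198
Contributions (O − E)²/E:
  (43 − 53.35753)²/53.35753 = 2.0106
  (36 − 58.24864)²/58.24864 = 8.4981
  (72 − 61.80581)²/61.80581 = 1.6814
  (94 − 71.58802)²/71.58802 = 7.0165
  (77 − 66.64247)²/66.64247 = 1.6098
  (95 − 72.75136)²/72.75136 = 6.8040
  (67 − 77.19419)²/77.19419 = 1.3462
  (67 − 89.41198)²/89.41198 = 5.6178
χ² = 2.0106 + 8.4981 + 1.6814 + 7.0165 + 1.6098 + 6.8040 + 1.3462 + 5.6178 = 34.584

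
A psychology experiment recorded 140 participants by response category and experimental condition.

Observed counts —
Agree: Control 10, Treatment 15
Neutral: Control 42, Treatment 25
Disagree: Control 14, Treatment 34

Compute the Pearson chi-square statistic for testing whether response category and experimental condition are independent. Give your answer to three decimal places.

Row totals: 25, 67, 48. Column totals: 66, 74. Grand total N = 140.
Expected counts (row total × column total / N):
  Agree, Control: 25×66/140 = 11.78571
  Agree, Treatment: 25×74/140 = 13.21429
  Neutral, Control: 67×66/140 = 31.58571
  Neutral, Treatment: 67×74/140 = 35.41429
  Disagree, Control: 48×66/140 = 22.62857
  Disagree, Treatment: 48×74/140 = 25.37143
Contributions (O − E)²/E:
  (10 − 11.78571)²/11.78571 = 0.2706
  (15 − 13.21429)²/13.21429 = 0.2413
  (42 − 31.58571)²/31.58571 = 3.4338
  (25 − 35.41429)²/35.41429 = 3.0625
  (14 − 22.62857)²/22.62857 = 3.2902
  (34 − 25.37143)²/25.37143 = 2.9345
χ² = 0.2706 + 0.2413 + 3.4338 + 3.0625 + 3.2902 + 2.9345 = 13.233

13.233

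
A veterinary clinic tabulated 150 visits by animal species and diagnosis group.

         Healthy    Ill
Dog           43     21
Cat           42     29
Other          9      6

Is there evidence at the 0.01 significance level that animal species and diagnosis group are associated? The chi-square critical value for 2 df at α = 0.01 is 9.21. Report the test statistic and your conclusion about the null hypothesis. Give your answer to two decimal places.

Row totals: 64, 71, 15. Column totals: 94, 56. Grand total N = 150.
Expected counts (row total × column total / N):
  Dog, Healthy: 64×94/150 = 40.107
  Dog, Ill: 64×56/150 = 23.893
  Cat, Healthy: 71×94/150 = 44.493
  Cat, Ill: 71×56/150 = 26.507
  Other, Healthy: 15×94/150 = 9.400
  Other, Ill: 15×56/150 = 5.600
Contributions (O − E)²/E:
  (43 − 40.107)²/40.107 = 0.2087
  (21 − 23.893)²/23.893 = 0.3503
  (42 − 44.493)²/44.493 = 0.1397
  (29 − 26.507)²/26.507 = 0.2345
  (9 − 9.400)²/9.400 = 0.0170
  (6 − 5.600)²/5.600 = 0.0286
χ² = 0.2087 + 0.3503 + 0.1397 + 0.2345 + 0.0170 + 0.0286 = 0.98
df = (3−1)(2−1) = 2. Since 0.98 < 9.21, fail to reject the null hypothesis of independence at α = 0.01.

0.98; fail to reject H₀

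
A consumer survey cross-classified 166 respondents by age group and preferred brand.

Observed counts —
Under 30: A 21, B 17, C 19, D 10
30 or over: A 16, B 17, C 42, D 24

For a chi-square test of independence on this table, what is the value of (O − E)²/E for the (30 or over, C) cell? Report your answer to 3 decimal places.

0.868

Row total (30 or over) = 99; column total (C) = 61; N = 166.
Expected count E = 99 × 61 / 166 = 36.3795.
Contribution = (O − E)²/E = (42 − 36.3795)² / 36.3795 = 0.868.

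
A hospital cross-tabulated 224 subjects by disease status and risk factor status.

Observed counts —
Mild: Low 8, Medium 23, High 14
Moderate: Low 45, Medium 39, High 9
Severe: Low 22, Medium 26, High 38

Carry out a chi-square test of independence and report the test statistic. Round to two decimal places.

34.50

Row totals: 45, 93, 86. Column totals: 75, 88, 61. Grand total N = 224.
Expected counts (row total × column total / N):
  Mild, Low: 45×75/224 = 15.067
  Mild, Medium: 45×88/224 = 17.679
  Mild, High: 45×61/224 = 12.254
  Moderate, Low: 93×75/224 = 31.138
  Moderate, Medium: 93×88/224 = 36.536
  Moderate, High: 93×61/224 = 25.326
  Severe, Low: 86×75/224 = 28.795
  Severe, Medium: 86×88/224 = 33.786
  Severe, High: 86×61/224 = 23.420
Contributions (O − E)²/E:
  (8 − 15.067)²/15.067 = 3.3147
  (23 − 17.679)²/17.679 = 1.6015
  (14 − 12.254)²/12.254 = 0.2488
  (45 − 31.138)²/31.138 = 6.1711
  (39 − 36.536)²/36.536 = 0.1662
  (9 − 25.326)²/25.326 = 10.5243
  (22 − 28.795)²/28.795 = 1.6035
  (26 − 33.786)²/33.786 = 1.7943
  (38 − 23.420)²/23.420 = 9.0767
χ² = 3.3147 + 1.6015 + 0.2488 + 6.1711 + 0.1662 + 10.5243 + 1.6035 + 1.7943 + 9.0767 = 34.50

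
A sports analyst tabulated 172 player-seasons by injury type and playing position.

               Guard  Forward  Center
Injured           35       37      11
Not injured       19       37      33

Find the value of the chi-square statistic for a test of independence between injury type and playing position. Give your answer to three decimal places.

15.550

Row totals: 83, 89. Column totals: 54, 74, 44. Grand total N = 172.
Expected counts (row total × column total / N):
  Injured, Guard: 83×54/172 = 26.05814
  Injured, Forward: 83×74/172 = 35.70930
  Injured, Center: 83×44/172 = 21.23256
  Not injured, Guard: 89×54/172 = 27.94186
  Not injured, Forward: 89×74/172 = 38.29070
  Not injured, Center: 89×44/172 = 22.76744
Contributions (O − E)²/E:
  (35 − 26.05814)²/26.05814 = 3.0684
  (37 − 35.70930)²/35.70930 = 0.0467
  (11 − 21.23256)²/21.23256 = 4.9314
  (19 − 27.94186)²/27.94186 = 2.8615
  (37 − 38.29070)²/38.29070 = 0.0435
  (33 − 22.76744)²/22.76744 = 4.5989
χ² = 3.0684 + 0.0467 + 4.9314 + 2.8615 + 0.0435 + 4.5989 = 15.550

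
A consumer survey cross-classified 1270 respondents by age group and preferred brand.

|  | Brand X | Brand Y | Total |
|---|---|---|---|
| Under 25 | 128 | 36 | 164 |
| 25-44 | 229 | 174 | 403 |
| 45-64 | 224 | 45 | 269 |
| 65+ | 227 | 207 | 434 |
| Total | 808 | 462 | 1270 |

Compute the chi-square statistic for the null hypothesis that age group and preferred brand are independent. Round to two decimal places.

Grand total N = 1270.
Expected counts (row total × column total / N):
  Under 25, Brand X: 164×808/1270 = 104.340
  Under 25, Brand Y: 164×462/1270 = 59.660
  25-44, Brand X: 403×808/1270 = 256.397
  25-44, Brand Y: 403×462/1270 = 146.603
  45-64, Brand X: 269×808/1270 = 171.143
  45-64, Brand Y: 269×462/1270 = 97.857
  65+, Brand X: 434×808/1270 = 276.120
  65+, Brand Y: 434×462/1270 = 157.880
Contributions (O − E)²/E:
  (128 − 104.340)²/104.340 = 5.3651
  (36 − 59.660)²/59.660 = 9.3831
  (229 − 256.397)²/256.397 = 2.9275
  (174 − 146.603)²/146.603 = 5.1199
  (224 − 171.143)²/171.143 = 16.3247
  (45 − 97.857)²/97.857 = 28.5505
  (227 − 276.120)²/276.120 = 8.7381
  (207 − 157.880)²/157.880 = 15.2823
χ² = 5.3651 + 9.3831 + 2.9275 + 5.1199 + 16.3247 + 28.5505 + 8.7381 + 15.2823 = 91.69

91.69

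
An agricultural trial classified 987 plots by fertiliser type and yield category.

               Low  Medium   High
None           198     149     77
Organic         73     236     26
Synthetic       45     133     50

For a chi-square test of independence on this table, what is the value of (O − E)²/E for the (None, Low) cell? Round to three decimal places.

Row total (None) = 424; column total (Low) = 316; N = 987.
Expected count E = 424 × 316 / 987 = 135.7487.
Contribution = (O − E)²/E = (198 − 135.7487)² / 135.7487 = 28.547.

28.547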